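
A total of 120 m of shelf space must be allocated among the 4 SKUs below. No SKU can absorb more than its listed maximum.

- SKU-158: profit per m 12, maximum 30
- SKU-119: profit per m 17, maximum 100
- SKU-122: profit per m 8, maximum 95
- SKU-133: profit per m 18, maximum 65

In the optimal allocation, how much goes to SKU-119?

Highest profit per m first: SKU-133 18 > SKU-119 17 > SKU-158 12 > SKU-122 8.
Give SKU-133 65 to hit its cap of 65 — 55 left.
Only 55 left; SKU-119 takes them to reach 55.

55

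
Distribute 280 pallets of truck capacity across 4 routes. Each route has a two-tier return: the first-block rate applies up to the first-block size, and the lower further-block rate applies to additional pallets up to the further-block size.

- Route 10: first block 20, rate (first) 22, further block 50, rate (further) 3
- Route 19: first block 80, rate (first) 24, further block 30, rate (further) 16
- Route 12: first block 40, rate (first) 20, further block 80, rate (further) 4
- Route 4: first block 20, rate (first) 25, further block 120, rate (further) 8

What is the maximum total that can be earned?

Rank every tier by rate: Route 4/T1 25 > Route 19/T1 24 > Route 10/T1 22 > Route 12/T1 20 > Route 19/T2 16 > Route 4/T2 8 > Route 12/T2 4 > Route 10/T2 3.
Fill Route 4 T1 block (20 at 25) → 260 left.
Route 19/T1 (24): +80 → 180 left.
Route 10/T1 (22): +20 → 160 left.
Fill Route 12 T1 block (40 at 20) → 120 left.
Route 19/T2 (16): +30 → 90 left.
90 remain; put them into Route 4 T2 at 8.
Total = 25×20 + 24×80 + 22×20 + 20×40 + 16×30 + 8×90 = 4860.

4860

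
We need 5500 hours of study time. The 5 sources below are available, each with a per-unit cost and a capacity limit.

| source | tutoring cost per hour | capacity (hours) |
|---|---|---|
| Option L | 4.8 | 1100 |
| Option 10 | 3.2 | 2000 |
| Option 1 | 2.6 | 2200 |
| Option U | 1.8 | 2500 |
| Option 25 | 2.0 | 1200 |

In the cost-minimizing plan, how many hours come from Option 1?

Fill from the cheapest source first.
Option U at 1.8: take all 2500 hours — 3000 still needed.
Option 25 (2.0): use full 1200 — 1800 hours to go.
Option 1 at 2.6: take 1800 of its 2200 — requirement met.
Option 10, Option L: unused.

1800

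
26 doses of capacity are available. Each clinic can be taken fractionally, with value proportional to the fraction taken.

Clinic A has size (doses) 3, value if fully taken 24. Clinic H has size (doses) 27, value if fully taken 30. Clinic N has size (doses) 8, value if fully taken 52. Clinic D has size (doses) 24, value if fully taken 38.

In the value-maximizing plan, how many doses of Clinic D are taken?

Best value per unit of size first: Clinic A 24/3≈8, Clinic N 52/8≈6.5, Clinic D 38/24≈1.58, Clinic H 30/27≈1.11.
All 3 doses of Clinic A fit (value 24) → 23 remain.
Take all of Clinic N (8 doses, value 52) → 15 doses left.
15 doses left: a 15/24 share of Clinic D gives 38×15/24 = 23.75.

15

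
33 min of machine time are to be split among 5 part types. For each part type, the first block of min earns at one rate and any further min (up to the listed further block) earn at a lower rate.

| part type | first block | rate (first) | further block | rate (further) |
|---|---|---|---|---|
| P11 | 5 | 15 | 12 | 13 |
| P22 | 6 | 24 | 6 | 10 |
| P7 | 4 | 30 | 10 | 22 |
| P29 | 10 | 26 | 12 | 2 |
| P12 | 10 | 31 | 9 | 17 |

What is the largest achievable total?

Rank every tier by rate: P12/first 31 > P7/first 30 > P29/first 26 > P22/first 24 > P7/second 22 > P12/second 17 > P11/first 15 > P11/second 13 > P22/second 10 > P29/second 2.
Fill P12 first block (10 at 31) — 23 left.
P7/first (30): +4 — 19 left.
P29 first at 26: fill all 10 — 9 left.
P22/first (24): +6 — 3 left.
3 remain; put them into P7 second at 22.
Total = 31×10 + 30×4 + 26×10 + 24×6 + 22×3 = 900.

900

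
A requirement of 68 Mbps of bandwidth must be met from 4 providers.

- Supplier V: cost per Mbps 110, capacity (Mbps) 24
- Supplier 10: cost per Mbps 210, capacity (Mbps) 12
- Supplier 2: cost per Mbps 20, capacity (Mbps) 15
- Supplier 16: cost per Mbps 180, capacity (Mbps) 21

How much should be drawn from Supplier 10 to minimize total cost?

8

Fill from the cheapest provider first.
Supplier 2 (20): use full 15 — 53 Mbps to go.
Supplier V at 110: take all 24 Mbps — 29 still needed.
Supplier 16 (180): use full 21 — 8 Mbps to go.
Take 8 from Supplier 10 at 210 to finish.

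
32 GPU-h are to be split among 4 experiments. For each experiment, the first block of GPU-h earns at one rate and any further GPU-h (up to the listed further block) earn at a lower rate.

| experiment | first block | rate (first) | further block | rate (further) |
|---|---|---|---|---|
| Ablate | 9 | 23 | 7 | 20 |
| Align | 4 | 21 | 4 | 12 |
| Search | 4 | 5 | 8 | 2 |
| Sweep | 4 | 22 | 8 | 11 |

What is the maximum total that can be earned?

Order all 8 blocks by rate: Ablate/T1 23 > Sweep/T1 22 > Align/T1 21 > Ablate/T2 20 > Align/T2 12 > Sweep/T2 11 > Search/T1 5 > Search/T2 2.
Fill Ablate T1 block (9 at 23) → 23 left.
Sweep/T1 (22): +4 → 19 left.
Fill Align T1 block (4 at 21) → 15 left.
Fill Ablate T2 block (7 at 20) → 8 left.
Align/T2 (12): +4 → 4 left.
Sweep T2 at 11: only 4 left, fill 4.
Total = 23×9 + 22×4 + 21×4 + 20×7 + 12×4 + 11×4 = 611.

611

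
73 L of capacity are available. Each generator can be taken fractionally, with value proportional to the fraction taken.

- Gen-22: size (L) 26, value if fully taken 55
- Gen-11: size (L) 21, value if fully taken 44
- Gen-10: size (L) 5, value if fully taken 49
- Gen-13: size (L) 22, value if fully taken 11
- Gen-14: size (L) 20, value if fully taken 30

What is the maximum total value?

Best value per unit of size first: Gen-10 49/5≈9.8, Gen-22 55/26≈2.12, Gen-11 44/21≈2.1, Gen-14 30/20≈1.5, Gen-13 11/22≈0.5.
All 5 L of Gen-10 fit (value 49) → 68 remain.
Gen-22: take in full, 26 L for value 55 → 42 left.
Gen-11: take in full, 21 L for value 44 → 21 left.
Take all of Gen-14 (20 L, value 30) → 1 L left.
1 L left: a 1/22 share of Gen-13 gives 11×1/22 = 0.5.
Total value = 178.5.

178.5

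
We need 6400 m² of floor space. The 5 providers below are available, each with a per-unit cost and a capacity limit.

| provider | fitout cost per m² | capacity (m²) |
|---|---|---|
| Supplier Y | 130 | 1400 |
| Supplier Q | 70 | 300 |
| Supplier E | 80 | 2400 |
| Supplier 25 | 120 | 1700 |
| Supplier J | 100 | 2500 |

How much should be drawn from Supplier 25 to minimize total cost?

1200

Fill from the cheapest provider first.
Supplier Q (70): use full 300 → 6100 m² to go.
Supplier E at 80: take all 2400 m² → 3700 still needed.
Supplier J (100): use full 2500 → 1200 m² to go.
Supplier 25 at 120: take 1200 of its 1700 → requirement met.
Supplier Y: unused.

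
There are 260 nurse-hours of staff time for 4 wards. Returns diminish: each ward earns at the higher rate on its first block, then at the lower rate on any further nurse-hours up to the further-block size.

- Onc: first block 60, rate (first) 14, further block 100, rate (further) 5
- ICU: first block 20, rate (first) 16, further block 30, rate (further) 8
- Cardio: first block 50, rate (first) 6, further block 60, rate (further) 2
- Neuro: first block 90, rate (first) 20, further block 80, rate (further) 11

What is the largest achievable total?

3920

Treat each block as its own option and order by rate: Neuro/tier1 20 > ICU/tier1 16 > Onc/tier1 14 > Neuro/tier2 11 > ICU/tier2 8 > Cardio/tier1 6 > Onc/tier2 5 > Cardio/tier2 2.
Neuro/tier1 (20): +90 — 170 left.
Fill ICU tier1 block (20 at 16) — 150 left.
Fill Onc tier1 block (60 at 14) — 90 left.
Fill Neuro tier2 block (80 at 11) — 10 left.
ICU/tier2: +10 of 30 at 8; pool empty.
Total = 20×90 + 16×20 + 14×60 + 11×80 + 8×10 = 3920.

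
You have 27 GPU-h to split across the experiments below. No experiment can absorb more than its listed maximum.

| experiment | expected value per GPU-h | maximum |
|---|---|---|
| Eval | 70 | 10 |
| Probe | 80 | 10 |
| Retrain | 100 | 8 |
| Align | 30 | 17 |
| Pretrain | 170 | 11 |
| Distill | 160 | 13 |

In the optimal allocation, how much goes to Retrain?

Highest expected value per GPU-h first: Pretrain 170 > Distill 160 > Retrain 100 > Probe 80 > Eval 70 > Align 30.
Pretrain: +11 to 11 (cap) → 16 left.
Distill takes 13 to reach its cap of 13 → 3 left.
Retrain has room for 8 but only 3 remain, so it gets 3.

3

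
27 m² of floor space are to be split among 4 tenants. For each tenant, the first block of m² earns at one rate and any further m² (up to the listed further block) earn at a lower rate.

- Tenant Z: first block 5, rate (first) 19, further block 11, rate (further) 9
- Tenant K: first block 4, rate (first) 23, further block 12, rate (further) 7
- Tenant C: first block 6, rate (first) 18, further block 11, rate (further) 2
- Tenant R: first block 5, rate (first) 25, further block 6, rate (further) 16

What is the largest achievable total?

525

Treat each block as its own option and order by rate: Tenant R/tier1 25 > Tenant K/tier1 23 > Tenant Z/tier1 19 > Tenant C/tier1 18 > Tenant R/tier2 16 > Tenant Z/tier2 9 > Tenant K/tier2 7 > Tenant C/tier2 2.
Tenant R tier1 at 25: fill all 5 — 22 left.
Fill Tenant K tier1 block (4 at 23) — 18 left.
Tenant Z/tier1 (19): +5 — 13 left.
Tenant C/tier1 (18): +6 — 7 left.
Fill Tenant R tier2 block (6 at 16) — 1 left.
Tenant Z tier2 at 9: only 1 left, fill 1.
Total = 25×5 + 23×4 + 19×5 + 18×6 + 16×6 + 9×1 = 525.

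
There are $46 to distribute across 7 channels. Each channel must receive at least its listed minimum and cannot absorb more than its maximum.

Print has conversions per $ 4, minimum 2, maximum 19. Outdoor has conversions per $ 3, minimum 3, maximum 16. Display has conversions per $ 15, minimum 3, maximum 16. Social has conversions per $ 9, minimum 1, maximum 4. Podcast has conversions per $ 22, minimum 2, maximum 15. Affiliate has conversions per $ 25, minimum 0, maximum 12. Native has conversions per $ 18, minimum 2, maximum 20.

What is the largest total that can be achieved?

881

Meeting every minimum uses 2+3+3+1+2+0+2 = 13 $, leaving 33.
Order the channels by conversions per $: Affiliate 25 > Podcast 22 > Native 18 > Display 15 > Social 9 > Print 4 > Outdoor 3.
Affiliate takes 12 more to reach its cap of 12 ; 21 left.
Give Podcast 13 more to hit its cap of 15 ; 8 left.
Only 8 left; Native takes them to reach 10.
Total = 4×2 + 3×3 + 15×3 + 9×1 + 22×15 + 25×12 + 18×10 = 881.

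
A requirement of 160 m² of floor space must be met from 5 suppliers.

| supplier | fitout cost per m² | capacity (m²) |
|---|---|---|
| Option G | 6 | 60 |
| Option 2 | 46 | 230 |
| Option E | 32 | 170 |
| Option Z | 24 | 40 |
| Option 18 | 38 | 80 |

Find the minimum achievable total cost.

Cheapest first:
Take 60 from Option G at 6 ; need 100 more.
Option Z at 24: take all 40 m² ; 60 still needed.
Take 60 from Option E at 32 to finish.
Option 18, Option 2: unused.
Cost = 60×6 + 40×24 + 60×32 = 3240.

3240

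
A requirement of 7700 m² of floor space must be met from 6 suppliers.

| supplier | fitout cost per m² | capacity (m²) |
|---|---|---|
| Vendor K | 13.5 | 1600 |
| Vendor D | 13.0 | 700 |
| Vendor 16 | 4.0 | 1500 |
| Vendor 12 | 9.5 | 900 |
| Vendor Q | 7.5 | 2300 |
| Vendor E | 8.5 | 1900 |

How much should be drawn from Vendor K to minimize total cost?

400

Cheapest first:
Take 1500 from Vendor 16 at 4.0 — need 6200 more.
Vendor Q at 7.5: take all 2300 m² — 3900 still needed.
Take 1900 from Vendor E at 8.5 — need 2000 more.
Vendor 12 (9.5): use full 900 — 1100 m² to go.
Vendor D (13.0): use full 700 — 400 m² to go.
Take 400 from Vendor K at 13.5 to finish.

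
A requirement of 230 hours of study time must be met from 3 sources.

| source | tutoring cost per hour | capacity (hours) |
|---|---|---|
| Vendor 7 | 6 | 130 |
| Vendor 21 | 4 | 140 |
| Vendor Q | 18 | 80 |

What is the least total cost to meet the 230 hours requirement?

1100

Cheapest first:
Take 140 from Vendor 21 at 4 — need 90 more.
Vendor 7 at 6: take 90 of its 130 — requirement met.
Vendor Q: unused.
Cost = 140×4 + 90×6 = 1100.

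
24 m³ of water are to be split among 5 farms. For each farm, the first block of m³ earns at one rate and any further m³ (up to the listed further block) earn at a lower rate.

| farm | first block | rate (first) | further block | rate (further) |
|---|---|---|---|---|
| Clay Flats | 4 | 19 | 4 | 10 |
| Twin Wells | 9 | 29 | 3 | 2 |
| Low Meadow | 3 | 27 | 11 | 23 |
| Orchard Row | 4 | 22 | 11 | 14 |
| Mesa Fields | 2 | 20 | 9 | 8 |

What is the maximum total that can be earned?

617

Treat each block as its own option and order by rate: Twin Wells/T1 29 > Low Meadow/T1 27 > Low Meadow/T2 23 > Orchard Row/T1 22 > Mesa Fields/T1 20 > Clay Flats/T1 19 > Orchard Row/T2 14 > Clay Flats/T2 10 > Mesa Fields/T2 8 > Twin Wells/T2 2.
Twin Wells T1 at 29: fill all 9 ; 15 left.
Low Meadow T1 at 27: fill all 3 ; 12 left.
Low Meadow/T2 (23): +11 ; 1 left.
1 remain; put them into Orchard Row T1 at 22.
Total = 29×9 + 27×3 + 23×11 + 22×1 = 617.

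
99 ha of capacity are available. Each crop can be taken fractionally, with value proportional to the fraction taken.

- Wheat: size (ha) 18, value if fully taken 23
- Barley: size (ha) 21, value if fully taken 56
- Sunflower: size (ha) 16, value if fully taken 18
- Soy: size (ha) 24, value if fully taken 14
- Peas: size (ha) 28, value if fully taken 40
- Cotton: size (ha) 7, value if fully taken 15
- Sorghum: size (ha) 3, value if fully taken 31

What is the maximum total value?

186.5

Rank by value-to-size ratio: Sorghum 31/3≈10.3, Barley 56/21≈2.67, Cotton 15/7≈2.14, Peas 40/28≈1.43, Wheat 23/18≈1.28, Sunflower 18/16≈1.12, Soy 14/24≈0.583.
Take all of Sorghum (3 ha, value 31) ; 96 ha left.
Take all of Barley (21 ha, value 56) ; 75 ha left.
Take all of Cotton (7 ha, value 15) ; 68 ha left.
All 28 ha of Peas fit (value 40) ; 40 remain.
All 18 ha of Wheat fit (value 23) ; 22 remain.
Sunflower: take in full, 16 ha for value 18 ; 6 left.
Fill the last 6 ha with part of Soy: 6/24 of it earns 3.5.
Total value = 186.5.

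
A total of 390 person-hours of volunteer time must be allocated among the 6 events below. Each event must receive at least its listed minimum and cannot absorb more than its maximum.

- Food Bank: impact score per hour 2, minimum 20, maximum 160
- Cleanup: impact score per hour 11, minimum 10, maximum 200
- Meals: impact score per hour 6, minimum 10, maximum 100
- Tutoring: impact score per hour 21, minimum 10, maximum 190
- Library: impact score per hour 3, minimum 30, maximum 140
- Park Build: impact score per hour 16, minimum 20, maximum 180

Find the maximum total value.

6370

Meeting every minimum uses 20+10+10+10+30+20 = 100 person-hours, leaving 290.
Highest impact score per hour first: Tutoring 21 > Park Build 16 > Cleanup 11 > Meals 6 > Library 3 > Food Bank 2.
Tutoring takes 180 more to reach its cap of 190 → 110 left.
Park Build has room for 160 more but only 110 remain, so it gets 130.
Total = 2×20 + 11×10 + 6×10 + 21×190 + 3×30 + 16×130 = 6370.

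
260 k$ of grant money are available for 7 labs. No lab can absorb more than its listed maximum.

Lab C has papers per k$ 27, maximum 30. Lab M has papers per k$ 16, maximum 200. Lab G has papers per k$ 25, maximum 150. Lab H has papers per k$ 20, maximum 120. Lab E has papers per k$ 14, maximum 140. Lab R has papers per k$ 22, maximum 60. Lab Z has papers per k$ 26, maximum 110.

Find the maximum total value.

6670

Order the labs by papers per k$: Lab C 27 > Lab Z 26 > Lab G 25 > Lab R 22 > Lab H 20 > Lab M 16 > Lab E 14.
Lab C takes 30 to reach its cap of 30 ; 230 left.
Lab Z takes 110 to reach its cap of 110 ; 120 left.
Lab G has room for 150 but only 120 remain, so it gets 120.
Total = 27×30 + 25×120 + 26×110 = 6670.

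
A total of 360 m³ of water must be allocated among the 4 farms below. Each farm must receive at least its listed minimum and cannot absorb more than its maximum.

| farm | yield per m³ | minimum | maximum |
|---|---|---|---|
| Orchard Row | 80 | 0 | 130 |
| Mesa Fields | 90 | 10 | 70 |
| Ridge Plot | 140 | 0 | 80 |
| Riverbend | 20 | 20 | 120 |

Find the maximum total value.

Meeting every minimum uses 0+10+0+20 = 30 m³, leaving 330.
Highest yield per m³ first: Ridge Plot 140 > Mesa Fields 90 > Orchard Row 80 > Riverbend 20.
Ridge Plot takes 80 more to reach its cap of 80 — 250 left.
Give Mesa Fields 60 more to hit its cap of 70 — 190 left.
Orchard Row takes 130 more to reach its cap of 130 — 60 left.
Riverbend has room for 100 more but only 60 remain, so it gets 80.
Total = 80×130 + 90×70 + 140×80 + 20×80 = 29500.

29500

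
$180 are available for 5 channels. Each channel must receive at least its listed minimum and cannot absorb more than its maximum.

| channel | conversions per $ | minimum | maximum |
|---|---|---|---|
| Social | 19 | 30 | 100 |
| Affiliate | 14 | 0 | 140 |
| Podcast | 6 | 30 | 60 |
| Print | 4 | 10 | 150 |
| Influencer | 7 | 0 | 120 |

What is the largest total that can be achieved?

Meeting every minimum uses 30+0+30+10+0 = 70 $, leaving 110.
Highest conversions per $ first: Social 19 > Affiliate 14 > Influencer 7 > Podcast 6 > Print 4.
Social takes 70 more to reach its cap of 100 ; 40 left.
Affiliate has room for 140 more but only 40 remain, so it gets 40.
Total = 19×100 + 14×40 + 6×30 + 4×10 = 2680.

2680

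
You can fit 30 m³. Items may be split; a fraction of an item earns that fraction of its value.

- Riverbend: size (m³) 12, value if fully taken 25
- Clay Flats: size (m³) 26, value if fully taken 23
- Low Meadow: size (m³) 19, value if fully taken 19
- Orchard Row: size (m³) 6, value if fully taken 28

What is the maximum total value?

65

Rank by value-to-size ratio: Orchard Row 28/6≈4.67, Riverbend 25/12≈2.08, Low Meadow 19/19≈1, Clay Flats 23/26≈0.885.
Take all of Orchard Row (6 m³, value 28) — 24 m³ left.
All 12 m³ of Riverbend fit (value 25) — 12 remain.
Fill the last 12 m³ with part of Low Meadow: 12/19 of it earns 12.
Total value = 65.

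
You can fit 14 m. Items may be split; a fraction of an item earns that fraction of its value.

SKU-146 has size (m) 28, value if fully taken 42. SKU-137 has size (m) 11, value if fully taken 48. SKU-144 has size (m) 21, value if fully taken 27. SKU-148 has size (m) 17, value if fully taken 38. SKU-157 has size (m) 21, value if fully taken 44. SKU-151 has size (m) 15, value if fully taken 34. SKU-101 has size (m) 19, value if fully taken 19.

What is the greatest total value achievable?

54.8

Best value per unit of size first: SKU-137 48/11≈4.36, SKU-151 34/15≈2.27, SKU-148 38/17≈2.24, SKU-157 44/21≈2.1, SKU-146 42/28≈1.5, SKU-144 27/21≈1.29, SKU-101 19/19≈1.
Take all of SKU-137 (11 m, value 48) ; 3 m left.
Only 3 m remain; take 3/15 of SKU-151 for value 34×3/15 = 6.8.
Total value = 54.8.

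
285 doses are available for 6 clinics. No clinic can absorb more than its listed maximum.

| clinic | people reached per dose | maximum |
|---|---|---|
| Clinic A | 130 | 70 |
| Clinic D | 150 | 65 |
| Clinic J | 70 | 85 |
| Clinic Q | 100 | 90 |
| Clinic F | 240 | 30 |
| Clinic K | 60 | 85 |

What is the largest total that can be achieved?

37150

Order the clinics by people reached per dose: Clinic F 240 > Clinic D 150 > Clinic A 130 > Clinic Q 100 > Clinic J 70 > Clinic K 60.
Give Clinic F 30 to hit its cap of 30 — 255 left.
Clinic D: +65 to 65 (cap) — 190 left.
Clinic A takes 70 to reach its cap of 70 — 120 left.
Clinic Q takes 90 to reach its cap of 90 — 30 left.
Clinic J has room for 85 but only 30 remain, so it gets 30.
Total = 130×70 + 150×65 + 70×30 + 100×90 + 240×30 = 37150.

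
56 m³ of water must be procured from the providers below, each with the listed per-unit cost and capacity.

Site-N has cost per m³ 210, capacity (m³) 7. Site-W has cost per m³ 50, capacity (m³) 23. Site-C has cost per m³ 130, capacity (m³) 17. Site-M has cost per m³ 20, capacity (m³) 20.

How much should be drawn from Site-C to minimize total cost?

Cheapest first:
Take 20 from Site-M at 20 → need 36 more.
Take 23 from Site-W at 50 → need 13 more.
Take 13 from Site-C at 130 to finish.
Site-N: unused.

13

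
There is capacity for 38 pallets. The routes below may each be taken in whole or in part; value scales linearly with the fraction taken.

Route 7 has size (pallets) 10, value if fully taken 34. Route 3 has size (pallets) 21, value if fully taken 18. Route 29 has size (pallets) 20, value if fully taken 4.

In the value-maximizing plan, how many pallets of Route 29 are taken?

Best value per unit of size first: Route 7 34/10≈3.4, Route 3 18/21≈0.857, Route 29 4/20≈0.2.
Take all of Route 7 (10 pallets, value 34) — 28 pallets left.
Take all of Route 3 (21 pallets, value 18) — 7 pallets left.
Fill the last 7 pallets with part of Route 29: 7/20 of it earns 1.4.

7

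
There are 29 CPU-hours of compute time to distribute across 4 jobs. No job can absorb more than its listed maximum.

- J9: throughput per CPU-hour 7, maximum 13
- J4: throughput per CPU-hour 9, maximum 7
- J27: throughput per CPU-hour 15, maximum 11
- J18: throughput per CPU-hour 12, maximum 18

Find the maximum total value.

381

Order the jobs by throughput per CPU-hour: J27 15 > J18 12 > J4 9 > J9 7.
J27: +11 to 11 (cap) ; 18 left.
Give J18 18 to hit its cap of 18 ; 0 left.
Total = 15×11 + 12×18 = 381.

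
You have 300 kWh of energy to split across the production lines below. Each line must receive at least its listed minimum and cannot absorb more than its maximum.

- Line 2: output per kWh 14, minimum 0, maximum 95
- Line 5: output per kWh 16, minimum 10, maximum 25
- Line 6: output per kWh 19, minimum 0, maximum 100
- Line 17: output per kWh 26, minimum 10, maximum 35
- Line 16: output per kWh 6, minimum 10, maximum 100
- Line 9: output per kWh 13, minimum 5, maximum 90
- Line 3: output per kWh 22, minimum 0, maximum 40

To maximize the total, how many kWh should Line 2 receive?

85

Meeting every minimum uses 0+10+0+10+10+5+0 = 35 kWh, leaving 265.
Order the production lines by output per kWh: Line 17 26 > Line 3 22 > Line 6 19 > Line 5 16 > Line 2 14 > Line 9 13 > Line 16 6.
Line 17: +25 to 35 (cap) ; 240 left.
Give Line 3 40 more to hit its cap of 40 ; 200 left.
Give Line 6 100 more to hit its cap of 100 ; 100 left.
Line 5: +15 to 25 (cap) ; 85 left.
Line 2 has room for 95 more but only 85 remain, so it gets 85.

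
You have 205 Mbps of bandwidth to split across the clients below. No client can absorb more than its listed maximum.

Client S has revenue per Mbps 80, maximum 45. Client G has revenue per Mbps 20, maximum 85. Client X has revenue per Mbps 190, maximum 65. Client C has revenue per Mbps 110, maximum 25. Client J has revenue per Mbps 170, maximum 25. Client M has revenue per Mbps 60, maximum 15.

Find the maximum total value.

Order the clients by revenue per Mbps: Client X 190 > Client J 170 > Client C 110 > Client S 80 > Client M 60 > Client G 20.
Give Client X 65 to hit its cap of 65 — 140 left.
Give Client J 25 to hit its cap of 25 — 115 left.
Give Client C 25 to hit its cap of 25 — 90 left.
Client S: +45 to 45 (cap) — 45 left.
Client M takes 15 to reach its cap of 15 — 30 left.
Client G has room for 85 but only 30 remain, so it gets 30.
Total = 80×45 + 20×30 + 190×65 + 110×25 + 170×25 + 60×15 = 24450.

24450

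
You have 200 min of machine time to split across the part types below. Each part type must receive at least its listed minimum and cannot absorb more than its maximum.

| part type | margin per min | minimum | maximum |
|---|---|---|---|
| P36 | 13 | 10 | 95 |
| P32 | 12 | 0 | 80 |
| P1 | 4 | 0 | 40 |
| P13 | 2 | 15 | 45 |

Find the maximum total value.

Meeting every minimum uses 10+0+0+15 = 25 min, leaving 175.
Highest margin per min first: P36 13 > P32 12 > P1 4 > P13 2.
Give P36 85 more to hit its cap of 95 ; 90 left.
P32: +80 to 80 (cap) ; 10 left.
P1: +10 (room for 40) → 10. Pool exhausted.
Total = 13×95 + 12×80 + 4×10 + 2×15 = 2265.

2265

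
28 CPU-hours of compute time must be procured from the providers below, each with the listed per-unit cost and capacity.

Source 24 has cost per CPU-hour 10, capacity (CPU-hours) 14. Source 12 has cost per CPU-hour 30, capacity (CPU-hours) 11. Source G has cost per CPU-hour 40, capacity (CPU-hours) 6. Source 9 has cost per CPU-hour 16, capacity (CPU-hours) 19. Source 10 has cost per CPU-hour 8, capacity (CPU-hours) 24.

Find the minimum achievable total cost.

232

Cheapest first:
Source 10 at 8: take all 24 CPU-hours → 4 still needed.
Source 24 at 10: take 4 of its 14 → requirement met.
Source 9, Source 12, Source G: unused.
Cost = 24×8 + 4×10 = 232.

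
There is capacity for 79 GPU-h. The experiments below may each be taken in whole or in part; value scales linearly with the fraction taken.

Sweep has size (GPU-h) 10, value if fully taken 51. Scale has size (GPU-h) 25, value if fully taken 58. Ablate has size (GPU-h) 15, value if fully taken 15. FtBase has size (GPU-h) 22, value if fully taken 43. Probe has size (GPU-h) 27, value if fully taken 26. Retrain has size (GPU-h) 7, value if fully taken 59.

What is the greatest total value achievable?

226

Best value per unit of size first: Retrain 59/7≈8.43, Sweep 51/10≈5.1, Scale 58/25≈2.32, FtBase 43/22≈1.95, Ablate 15/15≈1, Probe 26/27≈0.963.
Retrain: take in full, 7 GPU-h for value 59 ; 72 left.
Take all of Sweep (10 GPU-h, value 51) ; 62 GPU-h left.
All 25 GPU-h of Scale fit (value 58) ; 37 remain.
All 22 GPU-h of FtBase fit (value 43) ; 15 remain.
Ablate: take in full, 15 GPU-h for value 15 ; 0 left.
Total value = 226.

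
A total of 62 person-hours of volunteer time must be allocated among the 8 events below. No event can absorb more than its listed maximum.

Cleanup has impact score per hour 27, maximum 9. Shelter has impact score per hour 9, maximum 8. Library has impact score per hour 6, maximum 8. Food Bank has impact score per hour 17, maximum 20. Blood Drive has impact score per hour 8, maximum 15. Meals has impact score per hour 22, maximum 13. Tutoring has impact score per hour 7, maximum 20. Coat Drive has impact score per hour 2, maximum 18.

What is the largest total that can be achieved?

Highest impact score per hour first: Cleanup 27 > Meals 22 > Food Bank 17 > Shelter 9 > Blood Drive 8 > Tutoring 7 > Library 6 > Coat Drive 2.
Give Cleanup 9 to hit its cap of 9 ; 53 left.
Meals takes 13 to reach its cap of 13 ; 40 left.
Food Bank takes 20 to reach its cap of 20 ; 20 left.
Shelter: +8 to 8 (cap) ; 12 left.
Blood Drive: +12 (room for 15) → 12. Pool exhausted.
Total = 27×9 + 9×8 + 17×20 + 8×12 + 22×13 = 1037.

1037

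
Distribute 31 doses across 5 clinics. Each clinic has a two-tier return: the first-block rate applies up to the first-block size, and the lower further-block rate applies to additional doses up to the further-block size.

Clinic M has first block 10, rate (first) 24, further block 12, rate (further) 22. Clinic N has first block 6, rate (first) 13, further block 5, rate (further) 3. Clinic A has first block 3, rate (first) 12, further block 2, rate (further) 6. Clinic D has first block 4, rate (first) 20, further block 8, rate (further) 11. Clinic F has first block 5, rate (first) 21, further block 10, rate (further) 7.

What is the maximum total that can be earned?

Order all 10 blocks by rate: Clinic M/tier1 24 > Clinic M/tier2 22 > Clinic F/tier1 21 > Clinic D/tier1 20 > Clinic N/tier1 13 > Clinic A/tier1 12 > Clinic D/tier2 11 > Clinic F/tier2 7 > Clinic A/tier2 6 > Clinic N/tier2 3.
Fill Clinic M tier1 block (10 at 24) ; 21 left.
Clinic M/tier2 (22): +12 ; 9 left.
Clinic F tier1 at 21: fill all 5 ; 4 left.
Clinic D/tier1 (20): +4 ; 0 left.
Total = 24×10 + 22×12 + 21×5 + 20×4 = 689.

689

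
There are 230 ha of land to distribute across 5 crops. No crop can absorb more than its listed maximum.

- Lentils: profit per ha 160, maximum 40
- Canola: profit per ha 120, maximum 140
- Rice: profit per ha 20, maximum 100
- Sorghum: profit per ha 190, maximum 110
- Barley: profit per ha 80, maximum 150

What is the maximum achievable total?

36900

Highest profit per ha first: Sorghum 190 > Lentils 160 > Canola 120 > Barley 80 > Rice 20.
Give Sorghum 110 to hit its cap of 110 ; 120 left.
Give Lentils 40 to hit its cap of 40 ; 80 left.
Canola: +80 (room for 140) → 80. Pool exhausted.
Total = 160×40 + 120×80 + 190×110 = 36900.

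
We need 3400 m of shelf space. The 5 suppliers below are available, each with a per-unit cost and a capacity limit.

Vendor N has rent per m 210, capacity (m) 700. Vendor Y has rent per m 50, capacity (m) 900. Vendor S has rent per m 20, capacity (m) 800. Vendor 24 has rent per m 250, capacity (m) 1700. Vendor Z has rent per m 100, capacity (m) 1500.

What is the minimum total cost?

Use suppliers in increasing cost order.
Vendor S (20): use full 800 → 2600 m to go.
Vendor Y (50): use full 900 → 1700 m to go.
Take 1500 from Vendor Z at 100 → need 200 more.
Vendor N (210): take the remaining 200 → done.
Vendor 24: unused.
Cost = 800×20 + 900×50 + 1500×100 + 200×210 = 253000.

253000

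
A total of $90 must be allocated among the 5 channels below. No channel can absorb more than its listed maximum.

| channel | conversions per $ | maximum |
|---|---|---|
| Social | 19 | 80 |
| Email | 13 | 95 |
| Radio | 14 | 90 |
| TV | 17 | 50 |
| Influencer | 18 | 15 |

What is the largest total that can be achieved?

1700

Order the channels by conversions per $: Social 19 > Influencer 18 > TV 17 > Radio 14 > Email 13.
Social: +80 to 80 (cap) ; 10 left.
Influencer: +10 (room for 15) → 10. Pool exhausted.
Total = 19×80 + 18×10 = 1700.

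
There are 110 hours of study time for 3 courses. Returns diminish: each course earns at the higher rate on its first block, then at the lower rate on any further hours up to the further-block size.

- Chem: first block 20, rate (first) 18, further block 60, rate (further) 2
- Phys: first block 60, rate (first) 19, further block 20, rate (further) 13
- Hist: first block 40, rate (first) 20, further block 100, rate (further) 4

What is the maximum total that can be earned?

Treat each block as its own option and order by rate: Hist/tier1 20 > Phys/tier1 19 > Chem/tier1 18 > Phys/tier2 13 > Hist/tier2 4 > Chem/tier2 2.
Fill Hist tier1 block (40 at 20) ; 70 left.
Phys tier1 at 19: fill all 60 ; 10 left.
Chem/tier1: +10 of 20 at 18; pool empty.
Total = 20×40 + 19×60 + 18×10 = 2120.

2120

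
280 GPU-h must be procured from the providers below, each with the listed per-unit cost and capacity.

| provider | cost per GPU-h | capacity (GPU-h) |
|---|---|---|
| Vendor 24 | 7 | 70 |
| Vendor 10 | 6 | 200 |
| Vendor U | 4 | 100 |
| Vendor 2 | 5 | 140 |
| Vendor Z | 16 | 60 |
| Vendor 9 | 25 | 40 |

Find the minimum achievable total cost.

Fill from the cheapest provider first.
Vendor U (4): use full 100 — 180 GPU-h to go.
Take 140 from Vendor 2 at 5 — need 40 more.
Take 40 from Vendor 10 at 6 to finish.
Vendor 24, Vendor Z, Vendor 9: unused.
Cost = 100×4 + 140×5 + 40×6 = 1340.

1340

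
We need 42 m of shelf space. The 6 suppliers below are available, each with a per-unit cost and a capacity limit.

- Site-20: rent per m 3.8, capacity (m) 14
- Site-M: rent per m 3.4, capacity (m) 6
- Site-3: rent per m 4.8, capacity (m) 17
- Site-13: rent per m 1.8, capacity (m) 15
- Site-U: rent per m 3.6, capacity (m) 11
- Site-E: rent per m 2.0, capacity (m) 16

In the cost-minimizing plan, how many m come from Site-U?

Fill from the cheapest supplier first.
Site-13 at 1.8: take all 15 m — 27 still needed.
Site-E (2.0): use full 16 — 11 m to go.
Site-M at 3.4: take all 6 m — 5 still needed.
Take 5 from Site-U at 3.6 to finish.
Site-20, Site-3: unused.

5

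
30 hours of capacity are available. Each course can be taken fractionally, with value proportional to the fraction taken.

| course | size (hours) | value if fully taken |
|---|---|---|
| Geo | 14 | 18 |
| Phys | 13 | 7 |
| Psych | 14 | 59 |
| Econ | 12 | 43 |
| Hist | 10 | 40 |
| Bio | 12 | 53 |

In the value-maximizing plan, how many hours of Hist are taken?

4

Sort by value density: Bio 53/12≈4.42, Psych 59/14≈4.21, Hist 40/10≈4, Econ 43/12≈3.58, Geo 18/14≈1.29, Phys 7/13≈0.538.
All 12 hours of Bio fit (value 53) — 18 remain.
Take all of Psych (14 hours, value 59) — 4 hours left.
4 hours left: a 4/10 share of Hist gives 40×4/10 = 16.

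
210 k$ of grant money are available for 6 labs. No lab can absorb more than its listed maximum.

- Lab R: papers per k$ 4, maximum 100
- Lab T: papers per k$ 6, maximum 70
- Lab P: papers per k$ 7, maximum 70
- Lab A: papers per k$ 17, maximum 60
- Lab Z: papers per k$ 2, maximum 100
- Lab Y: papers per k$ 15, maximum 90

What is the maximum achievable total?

Order the labs by papers per k$: Lab A 17 > Lab Y 15 > Lab P 7 > Lab T 6 > Lab R 4 > Lab Z 2.
Lab A: +60 to 60 (cap) — 150 left.
Lab Y: +90 to 90 (cap) — 60 left.
Only 60 left; Lab P takes them to reach 60.
Total = 7×60 + 17×60 + 15×90 = 2790.

2790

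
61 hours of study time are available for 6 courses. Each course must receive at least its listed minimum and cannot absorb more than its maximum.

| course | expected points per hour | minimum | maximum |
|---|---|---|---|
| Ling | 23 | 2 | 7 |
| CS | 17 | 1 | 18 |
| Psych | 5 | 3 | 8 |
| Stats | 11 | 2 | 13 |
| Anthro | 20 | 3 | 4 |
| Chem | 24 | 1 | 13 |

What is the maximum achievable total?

1032

Meeting every minimum uses 2+1+3+2+3+1 = 12 hours, leaving 49.
Highest expected points per hour first: Chem 24 > Ling 23 > Anthro 20 > CS 17 > Stats 11 > Psych 5.
Give Chem 12 more to hit its cap of 13 → 37 left.
Give Ling 5 more to hit its cap of 7 → 32 left.
Anthro: +1 to 4 (cap) → 31 left.
Give CS 17 more to hit its cap of 18 → 14 left.
Give Stats 11 more to hit its cap of 13 → 3 left.
Psych: +3 (room for 5) → 6. Pool exhausted.
Total = 23×7 + 17×18 + 5×6 + 11×13 + 20×4 + 24×13 = 1032.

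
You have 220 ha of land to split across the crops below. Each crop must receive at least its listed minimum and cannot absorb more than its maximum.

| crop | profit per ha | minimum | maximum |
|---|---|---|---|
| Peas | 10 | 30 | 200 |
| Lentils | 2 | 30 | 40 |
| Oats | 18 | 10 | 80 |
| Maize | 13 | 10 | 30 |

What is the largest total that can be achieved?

Meeting every minimum uses 30+30+10+10 = 80 ha, leaving 140.
Order the crops by profit per ha: Oats 18 > Maize 13 > Peas 10 > Lentils 2.
Oats: +70 to 80 (cap) — 70 left.
Give Maize 20 more to hit its cap of 30 — 50 left.
Peas: +50 (room for 170) → 80. Pool exhausted.
Total = 10×80 + 2×30 + 18×80 + 13×30 = 2690.

2690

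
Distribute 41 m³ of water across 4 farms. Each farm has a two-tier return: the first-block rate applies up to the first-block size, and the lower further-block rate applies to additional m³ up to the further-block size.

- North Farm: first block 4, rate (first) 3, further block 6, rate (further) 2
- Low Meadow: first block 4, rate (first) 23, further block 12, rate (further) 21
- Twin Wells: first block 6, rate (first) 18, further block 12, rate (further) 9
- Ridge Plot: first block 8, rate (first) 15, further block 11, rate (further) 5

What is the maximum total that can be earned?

Order all 8 blocks by rate: Low Meadow/first 23 > Low Meadow/second 21 > Twin Wells/first 18 > Ridge Plot/first 15 > Twin Wells/second 9 > Ridge Plot/second 5 > North Farm/first 3 > North Farm/second 2.
Fill Low Meadow first block (4 at 23) ; 37 left.
Fill Low Meadow second block (12 at 21) ; 25 left.
Twin Wells/first (18): +6 ; 19 left.
Ridge Plot/first (15): +8 ; 11 left.
Twin Wells/second: +11 of 12 at 9; pool empty.
Total = 23×4 + 21×12 + 18×6 + 15×8 + 9×11 = 671.

671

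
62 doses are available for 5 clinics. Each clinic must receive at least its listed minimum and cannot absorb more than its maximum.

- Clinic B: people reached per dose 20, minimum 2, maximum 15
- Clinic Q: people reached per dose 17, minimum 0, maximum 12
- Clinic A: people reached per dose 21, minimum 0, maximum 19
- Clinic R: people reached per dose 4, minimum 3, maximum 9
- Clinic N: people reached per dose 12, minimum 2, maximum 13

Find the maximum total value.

Meeting every minimum uses 2+0+0+3+2 = 7 doses, leaving 55.
Rank by people reached per dose: Clinic A 21 > Clinic B 20 > Clinic Q 17 > Clinic N 12 > Clinic R 4.
Clinic A takes 19 more to reach its cap of 19 ; 36 left.
Clinic B takes 13 more to reach its cap of 15 ; 23 left.
Give Clinic Q 12 more to hit its cap of 12 ; 11 left.
Clinic N takes 11 more to reach its cap of 13 ; 0 left.
Total = 20×15 + 17×12 + 21×19 + 4×3 + 12×13 = 1071.

1071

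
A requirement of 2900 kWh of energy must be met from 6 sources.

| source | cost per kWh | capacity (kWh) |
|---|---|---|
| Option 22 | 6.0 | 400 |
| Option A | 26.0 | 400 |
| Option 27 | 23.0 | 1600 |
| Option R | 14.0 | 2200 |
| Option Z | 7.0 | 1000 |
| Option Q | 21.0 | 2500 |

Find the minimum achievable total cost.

Cheapest first:
Option 22 (6.0): use full 400 ; 2500 kWh to go.
Take 1000 from Option Z at 7.0 ; need 1500 more.
Option R at 14.0: take 1500 of its 2200 ; requirement met.
Option Q, Option 27, Option A: unused.
Cost = 400×6.0 + 1000×7.0 + 1500×14.0 = 30400.

30400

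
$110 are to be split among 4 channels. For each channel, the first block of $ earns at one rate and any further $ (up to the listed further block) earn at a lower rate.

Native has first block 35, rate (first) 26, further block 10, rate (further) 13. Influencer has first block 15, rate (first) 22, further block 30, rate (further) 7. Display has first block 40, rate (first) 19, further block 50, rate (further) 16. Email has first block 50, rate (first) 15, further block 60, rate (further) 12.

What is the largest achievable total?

2320

Order all 8 blocks by rate: Native/first 26 > Influencer/first 22 > Display/first 19 > Display/second 16 > Email/first 15 > Native/second 13 > Email/second 12 > Influencer/second 7.
Native first at 26: fill all 35 — 75 left.
Influencer/first (22): +15 — 60 left.
Fill Display first block (40 at 19) — 20 left.
20 remain; put them into Display second at 16.
Total = 26×35 + 22×15 + 19×40 + 16×20 = 2320.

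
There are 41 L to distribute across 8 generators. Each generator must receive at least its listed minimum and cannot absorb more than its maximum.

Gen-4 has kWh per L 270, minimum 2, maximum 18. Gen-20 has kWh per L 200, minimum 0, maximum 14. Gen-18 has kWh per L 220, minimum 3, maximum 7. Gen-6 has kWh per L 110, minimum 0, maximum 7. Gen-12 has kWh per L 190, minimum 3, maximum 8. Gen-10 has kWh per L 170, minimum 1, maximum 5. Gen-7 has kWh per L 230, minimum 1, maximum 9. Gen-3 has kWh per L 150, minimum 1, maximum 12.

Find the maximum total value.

9760

Meeting every minimum uses 2+0+3+0+3+1+1+1 = 11 L, leaving 30.
Rank by kWh per L: Gen-4 270 > Gen-7 230 > Gen-18 220 > Gen-20 200 > Gen-12 190 > Gen-10 170 > Gen-3 150 > Gen-6 110.
Gen-4 takes 16 more to reach its cap of 18 — 14 left.
Gen-7: +8 to 9 (cap) — 6 left.
Gen-18 takes 4 more to reach its cap of 7 — 2 left.
Gen-20: +2 (room for 14) → 2. Pool exhausted.
Total = 270×18 + 200×2 + 220×7 + 190×3 + 170×1 + 230×9 + 150×1 = 9760.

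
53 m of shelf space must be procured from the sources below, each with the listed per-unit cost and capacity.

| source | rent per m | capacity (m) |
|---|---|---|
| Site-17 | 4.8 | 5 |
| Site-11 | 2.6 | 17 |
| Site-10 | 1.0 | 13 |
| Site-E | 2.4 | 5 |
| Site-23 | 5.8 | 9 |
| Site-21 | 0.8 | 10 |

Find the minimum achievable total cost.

Use sources in increasing cost order.
Site-21 (0.8): use full 10 → 43 m to go.
Take 13 from Site-10 at 1.0 → need 30 more.
Site-E (2.4): use full 5 → 25 m to go.
Site-11 (2.6): use full 17 → 8 m to go.
Take 5 from Site-17 at 4.8 → need 3 more.
Take 3 from Site-23 at 5.8 to finish.
Cost = 10×0.8 + 13×1.0 + 5×2.4 + 17×2.6 + 5×4.8 + 3×5.8 = 118.6.

118.6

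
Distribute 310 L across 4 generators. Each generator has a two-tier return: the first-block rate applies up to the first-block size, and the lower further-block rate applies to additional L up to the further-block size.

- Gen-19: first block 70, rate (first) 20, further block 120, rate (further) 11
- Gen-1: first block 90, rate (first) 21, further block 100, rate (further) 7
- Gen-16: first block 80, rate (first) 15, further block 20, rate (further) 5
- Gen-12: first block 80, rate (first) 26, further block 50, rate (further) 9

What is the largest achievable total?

Treat each block as its own option and order by rate: Gen-12/T1 26 > Gen-1/T1 21 > Gen-19/T1 20 > Gen-16/T1 15 > Gen-19/T2 11 > Gen-12/T2 9 > Gen-1/T2 7 > Gen-16/T2 5.
Gen-12 T1 at 26: fill all 80 → 230 left.
Gen-1/T1 (21): +90 → 140 left.
Fill Gen-19 T1 block (70 at 20) → 70 left.
Gen-16/T1: +70 of 80 at 15; pool empty.
Total = 26×80 + 21×90 + 20×70 + 15×70 = 6420.

6420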